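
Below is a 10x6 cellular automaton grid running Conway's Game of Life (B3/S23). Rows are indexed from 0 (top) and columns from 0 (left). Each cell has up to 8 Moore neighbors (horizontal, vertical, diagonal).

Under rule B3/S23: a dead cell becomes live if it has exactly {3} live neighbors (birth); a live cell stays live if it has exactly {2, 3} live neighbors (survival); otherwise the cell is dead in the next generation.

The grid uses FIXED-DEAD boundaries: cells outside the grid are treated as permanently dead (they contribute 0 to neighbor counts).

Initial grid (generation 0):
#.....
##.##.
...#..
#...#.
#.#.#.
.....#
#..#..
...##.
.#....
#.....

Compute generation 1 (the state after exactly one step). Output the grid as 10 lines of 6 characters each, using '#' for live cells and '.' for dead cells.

Simulating step by step:
Generation 0 (given above): 18 live cells
Generation 1: 24 live cells
(generation 1 grid is the final answer)

Answer: ##....
#####.
####..
.#..#.
.#.###
.#.##.
...#..
..###.
......
......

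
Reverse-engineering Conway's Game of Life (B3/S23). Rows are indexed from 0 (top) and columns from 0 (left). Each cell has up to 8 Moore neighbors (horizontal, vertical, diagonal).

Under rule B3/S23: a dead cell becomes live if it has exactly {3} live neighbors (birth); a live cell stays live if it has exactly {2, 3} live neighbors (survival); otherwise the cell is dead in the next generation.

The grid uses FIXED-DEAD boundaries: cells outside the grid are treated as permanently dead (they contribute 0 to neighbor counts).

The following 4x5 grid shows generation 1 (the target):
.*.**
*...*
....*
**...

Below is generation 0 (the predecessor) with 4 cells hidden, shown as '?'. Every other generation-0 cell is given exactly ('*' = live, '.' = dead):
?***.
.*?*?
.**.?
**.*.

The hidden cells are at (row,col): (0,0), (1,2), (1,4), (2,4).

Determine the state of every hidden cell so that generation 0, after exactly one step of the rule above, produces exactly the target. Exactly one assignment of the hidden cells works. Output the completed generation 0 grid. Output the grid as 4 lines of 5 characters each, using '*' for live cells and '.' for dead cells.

Answer: .***.
.*.**
.**..
**.*.

Derivation:
Hidden generation-0 cells (in order): (0,0), (1,2), (1,4), (2,4).
A hidden cell only influences target cells in its own 3x3 neighborhood. Try each of the 2^4 = 16 assignments, step the completed generation 0 forward once under B3/S23, and compare with the target:
  (0,0)=. (1,2)=. (1,4)=. (2,4)=. -> step gives (0,4)='.' but target has '*' -> reject
  (0,0)=. (1,2)=. (1,4)=. (2,4)=* -> step gives (0,4)='.' but target has '*' -> reject
  (0,0)=. (1,2)=. (1,4)=* (2,4)=. -> step reproduces the target at every cell -> ACCEPT
  (0,0)=. (1,2)=. (1,4)=* (2,4)=* -> step gives (3,3)='*' but target has '.' -> reject
  (0,0)=. (1,2)=* (1,4)=. (2,4)=. -> step gives (0,4)='.' but target has '*' -> reject
  (0,0)=. (1,2)=* (1,4)=. (2,4)=* -> step gives (0,4)='.' but target has '*' -> reject
  (0,0)=. (1,2)=* (1,4)=* (2,4)=. -> step gives (0,3)='.' but target has '*' -> reject
  (0,0)=. (1,2)=* (1,4)=* (2,4)=* -> step gives (0,3)='.' but target has '*' -> reject
  (0,0)=* (1,2)=. (1,4)=. (2,4)=. -> step gives (0,0)='*' but target has '.' -> reject
  (0,0)=* (1,2)=. (1,4)=. (2,4)=* -> step gives (0,0)='*' but target has '.' -> reject
  (0,0)=* (1,2)=. (1,4)=* (2,4)=. -> step gives (0,0)='*' but target has '.' -> reject
  (0,0)=* (1,2)=. (1,4)=* (2,4)=* -> step gives (0,0)='*' but target has '.' -> reject
  (0,0)=* (1,2)=* (1,4)=. (2,4)=. -> step gives (0,0)='*' but target has '.' -> reject
  (0,0)=* (1,2)=* (1,4)=. (2,4)=* -> step gives (0,0)='*' but target has '.' -> reject
  (0,0)=* (1,2)=* (1,4)=* (2,4)=. -> step gives (0,0)='*' but target has '.' -> reject
  (0,0)=* (1,2)=* (1,4)=* (2,4)=* -> step gives (0,0)='*' but target has '.' -> reject
Unique solution: (0,0)=dead, (1,2)=dead, (1,4)=live, (2,4)=dead.
Check: live-neighbor counts of every cell in the completed generation 0:
22433
34742
44543
23411
Applying B3/S23 to generation 0 with these counts gives:
.*.**
*...*
....*
**...
which matches the target exactly.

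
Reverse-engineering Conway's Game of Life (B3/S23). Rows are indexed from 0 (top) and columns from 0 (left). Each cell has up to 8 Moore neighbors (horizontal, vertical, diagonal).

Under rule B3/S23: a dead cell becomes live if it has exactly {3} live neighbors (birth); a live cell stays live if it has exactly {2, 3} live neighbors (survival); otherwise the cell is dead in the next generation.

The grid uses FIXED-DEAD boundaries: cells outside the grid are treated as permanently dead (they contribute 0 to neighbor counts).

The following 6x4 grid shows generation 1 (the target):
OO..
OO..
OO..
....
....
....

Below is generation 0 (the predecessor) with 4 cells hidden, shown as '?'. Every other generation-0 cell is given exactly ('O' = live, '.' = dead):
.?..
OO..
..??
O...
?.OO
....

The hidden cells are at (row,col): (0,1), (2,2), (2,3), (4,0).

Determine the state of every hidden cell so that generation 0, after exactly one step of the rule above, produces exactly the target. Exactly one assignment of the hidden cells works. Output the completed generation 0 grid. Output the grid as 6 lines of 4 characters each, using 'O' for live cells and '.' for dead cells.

Answer: .O..
OO..
....
O...
..OO
....

Derivation:
Hidden generation-0 cells (in order): (0,1), (2,2), (2,3), (4,0).
A hidden cell only influences target cells in its own 3x3 neighborhood. Try each of the 2^4 = 16 assignments, step the completed generation 0 forward once under B3/S23, and compare with the target:
  (0,1)=. (2,2)=. (2,3)=. (4,0)=. -> step gives (0,0)='.' but target has 'O' -> reject
  (0,1)=. (2,2)=. (2,3)=. (4,0)=O -> step gives (0,0)='.' but target has 'O' -> reject
  (0,1)=. (2,2)=. (2,3)=O (4,0)=. -> step gives (0,0)='.' but target has 'O' -> reject
  (0,1)=. (2,2)=. (2,3)=O (4,0)=O -> step gives (0,0)='.' but target has 'O' -> reject
  (0,1)=. (2,2)=O (2,3)=. (4,0)=. -> step gives (0,0)='.' but target has 'O' -> reject
  (0,1)=. (2,2)=O (2,3)=. (4,0)=O -> step gives (0,0)='.' but target has 'O' -> reject
  (0,1)=. (2,2)=O (2,3)=O (4,0)=. -> step gives (0,0)='.' but target has 'O' -> reject
  (0,1)=. (2,2)=O (2,3)=O (4,0)=O -> step gives (0,0)='.' but target has 'O' -> reject
  (0,1)=O (2,2)=. (2,3)=. (4,0)=. -> step reproduces the target at every cell -> ACCEPT
  (0,1)=O (2,2)=. (2,3)=. (4,0)=O -> step gives (3,1)='O' but target has '.' -> reject
  (0,1)=O (2,2)=. (2,3)=O (4,0)=. -> step gives (1,2)='O' but target has '.' -> reject
  (0,1)=O (2,2)=. (2,3)=O (4,0)=O -> step gives (1,2)='O' but target has '.' -> reject
  (0,1)=O (2,2)=O (2,3)=. (4,0)=. -> step gives (1,2)='O' but target has '.' -> reject
  (0,1)=O (2,2)=O (2,3)=. (4,0)=O -> step gives (1,2)='O' but target has '.' -> reject
  (0,1)=O (2,2)=O (2,3)=O (4,0)=. -> step gives (2,1)='.' but target has 'O' -> reject
  (0,1)=O (2,2)=O (2,3)=O (4,0)=O -> step gives (2,1)='.' but target has 'O' -> reject
Unique solution: (0,1)=live, (2,2)=dead, (2,3)=dead, (4,0)=dead.
Check: live-neighbor counts of every cell in the completed generation 0:
3220
2220
3310
0222
1211
0122
Applying B3/S23 to generation 0 with these counts gives:
OO..
OO..
OO..
....
....
....
which matches the target exactly.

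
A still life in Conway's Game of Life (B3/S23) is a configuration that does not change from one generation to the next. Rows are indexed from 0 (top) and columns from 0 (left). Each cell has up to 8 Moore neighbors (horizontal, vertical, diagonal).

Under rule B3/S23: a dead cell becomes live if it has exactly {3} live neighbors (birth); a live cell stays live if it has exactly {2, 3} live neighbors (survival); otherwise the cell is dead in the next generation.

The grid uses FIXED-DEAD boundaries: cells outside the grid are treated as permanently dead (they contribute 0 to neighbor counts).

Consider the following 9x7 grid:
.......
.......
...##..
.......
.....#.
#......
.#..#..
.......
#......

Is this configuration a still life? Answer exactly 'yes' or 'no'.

Compute generation 1 and compare to generation 0 (given above):
Generation 1:
.......
.......
.......
....#..
.......
.......
.......
.......
.......
Cell (2,3) differs: gen0=1 vs gen1=0 -> NOT a still life.

Answer: no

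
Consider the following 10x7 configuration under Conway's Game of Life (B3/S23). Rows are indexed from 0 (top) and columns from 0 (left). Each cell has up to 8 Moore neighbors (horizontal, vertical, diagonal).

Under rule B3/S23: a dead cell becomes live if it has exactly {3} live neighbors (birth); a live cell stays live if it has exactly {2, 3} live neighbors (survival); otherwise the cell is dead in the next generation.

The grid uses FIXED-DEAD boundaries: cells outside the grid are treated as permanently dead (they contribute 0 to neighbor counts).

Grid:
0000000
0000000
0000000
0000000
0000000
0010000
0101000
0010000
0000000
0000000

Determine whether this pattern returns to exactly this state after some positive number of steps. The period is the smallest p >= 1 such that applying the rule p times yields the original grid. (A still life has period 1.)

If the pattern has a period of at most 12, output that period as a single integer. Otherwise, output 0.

Answer: 1

Derivation:
Simulating and comparing each generation to the original:
Gen 0 (original, given above): 4 live cells
Gen 1: 4 live cells, MATCHES original -> period = 1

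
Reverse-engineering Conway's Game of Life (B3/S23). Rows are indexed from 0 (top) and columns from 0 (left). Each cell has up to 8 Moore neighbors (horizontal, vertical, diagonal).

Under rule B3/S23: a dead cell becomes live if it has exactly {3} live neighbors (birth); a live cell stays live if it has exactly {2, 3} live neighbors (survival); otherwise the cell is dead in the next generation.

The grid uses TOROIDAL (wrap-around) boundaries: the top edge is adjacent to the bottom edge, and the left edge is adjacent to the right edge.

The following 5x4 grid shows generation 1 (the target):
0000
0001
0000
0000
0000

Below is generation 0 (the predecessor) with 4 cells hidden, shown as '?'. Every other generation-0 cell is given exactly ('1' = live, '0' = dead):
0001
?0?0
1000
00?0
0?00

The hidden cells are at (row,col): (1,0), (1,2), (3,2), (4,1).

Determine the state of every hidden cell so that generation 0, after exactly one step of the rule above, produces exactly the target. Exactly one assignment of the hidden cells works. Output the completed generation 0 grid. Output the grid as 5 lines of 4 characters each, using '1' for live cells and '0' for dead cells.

Answer: 0001
0010
1000
0000
0000

Derivation:
Hidden generation-0 cells (in order): (1,0), (1,2), (3,2), (4,1).
A hidden cell only influences target cells in its own 3x3 neighborhood. Try each of the 2^4 = 16 assignments, step the completed generation 0 forward once under B3/S23, and compare with the target:
  (1,0)=0 (1,2)=0 (3,2)=0 (4,1)=0 -> step gives (1,3)='0' but target has '1' -> reject
  (1,0)=0 (1,2)=0 (3,2)=0 (4,1)=1 -> step gives (1,3)='0' but target has '1' -> reject
  (1,0)=0 (1,2)=0 (3,2)=1 (4,1)=0 -> step gives (1,3)='0' but target has '1' -> reject
  (1,0)=0 (1,2)=0 (3,2)=1 (4,1)=1 -> step gives (1,3)='0' but target has '1' -> reject
  (1,0)=0 (1,2)=1 (3,2)=0 (4,1)=0 -> step reproduces the target at every cell -> ACCEPT
  (1,0)=0 (1,2)=1 (3,2)=0 (4,1)=1 -> step gives (0,2)='1' but target has '0' -> reject
  (1,0)=0 (1,2)=1 (3,2)=1 (4,1)=0 -> step gives (2,1)='1' but target has '0' -> reject
  (1,0)=0 (1,2)=1 (3,2)=1 (4,1)=1 -> step gives (0,2)='1' but target has '0' -> reject
  (1,0)=1 (1,2)=0 (3,2)=0 (4,1)=0 -> step gives (1,0)='1' but target has '0' -> reject
  (1,0)=1 (1,2)=0 (3,2)=0 (4,1)=1 -> step gives (0,0)='1' but target has '0' -> reject
  (1,0)=1 (1,2)=0 (3,2)=1 (4,1)=0 -> step gives (1,0)='1' but target has '0' -> reject
  (1,0)=1 (1,2)=0 (3,2)=1 (4,1)=1 -> step gives (0,0)='1' but target has '0' -> reject
  (1,0)=1 (1,2)=1 (3,2)=0 (4,1)=0 -> step gives (0,3)='1' but target has '0' -> reject
  (1,0)=1 (1,2)=1 (3,2)=0 (4,1)=1 -> step gives (0,0)='1' but target has '0' -> reject
  (1,0)=1 (1,2)=1 (3,2)=1 (4,1)=0 -> step gives (0,3)='1' but target has '0' -> reject
  (1,0)=1 (1,2)=1 (3,2)=1 (4,1)=1 -> step gives (0,0)='1' but target has '0' -> reject
Unique solution: (1,0)=dead, (1,2)=live, (3,2)=dead, (4,1)=dead.
Check: live-neighbor counts of every cell in the completed generation 0:
1121
2213
0212
1101
1011
Applying B3/S23 to generation 0 with these counts gives:
0000
0001
0000
0000
0000
which matches the target exactly.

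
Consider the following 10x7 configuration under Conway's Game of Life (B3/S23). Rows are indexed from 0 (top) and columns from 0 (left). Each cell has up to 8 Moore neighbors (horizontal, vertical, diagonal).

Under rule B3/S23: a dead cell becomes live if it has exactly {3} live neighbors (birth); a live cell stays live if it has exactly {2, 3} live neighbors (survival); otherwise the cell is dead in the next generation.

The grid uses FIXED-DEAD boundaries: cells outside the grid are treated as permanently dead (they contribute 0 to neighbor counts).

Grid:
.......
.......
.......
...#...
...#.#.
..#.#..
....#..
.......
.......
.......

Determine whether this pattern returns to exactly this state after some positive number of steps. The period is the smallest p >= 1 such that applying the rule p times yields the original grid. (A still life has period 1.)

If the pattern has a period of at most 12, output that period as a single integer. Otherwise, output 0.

Simulating and comparing each generation to the original:
Gen 0 (original, given above): 6 live cells
Gen 1: 6 live cells, differs from original
Gen 2: 6 live cells, MATCHES original -> period = 2

Answer: 2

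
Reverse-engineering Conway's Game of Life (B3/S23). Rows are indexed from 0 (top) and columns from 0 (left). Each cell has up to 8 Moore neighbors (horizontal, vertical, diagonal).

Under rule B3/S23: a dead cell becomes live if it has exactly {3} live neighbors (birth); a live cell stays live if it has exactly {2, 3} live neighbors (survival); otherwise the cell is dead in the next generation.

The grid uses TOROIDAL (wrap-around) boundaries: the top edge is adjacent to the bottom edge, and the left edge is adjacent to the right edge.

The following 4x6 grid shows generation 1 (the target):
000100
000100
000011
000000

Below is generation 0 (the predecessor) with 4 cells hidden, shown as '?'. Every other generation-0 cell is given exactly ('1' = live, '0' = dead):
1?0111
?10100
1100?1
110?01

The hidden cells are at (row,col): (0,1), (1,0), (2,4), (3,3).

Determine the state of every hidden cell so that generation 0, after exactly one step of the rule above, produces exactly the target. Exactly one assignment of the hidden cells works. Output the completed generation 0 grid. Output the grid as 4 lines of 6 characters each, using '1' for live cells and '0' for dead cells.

Answer: 110111
010100
110001
110001

Derivation:
Hidden generation-0 cells (in order): (0,1), (1,0), (2,4), (3,3).
A hidden cell only influences target cells in its own 3x3 neighborhood. Try each of the 2^4 = 16 assignments, step the completed generation 0 forward once under B3/S23, and compare with the target:
  (0,1)=0 (1,0)=0 (2,4)=0 (3,3)=0 -> step gives (1,1)='1' but target has '0' -> reject
  (0,1)=0 (1,0)=0 (2,4)=0 (3,3)=1 -> step gives (1,1)='1' but target has '0' -> reject
  (0,1)=0 (1,0)=0 (2,4)=1 (3,3)=0 -> step gives (1,1)='1' but target has '0' -> reject
  (0,1)=0 (1,0)=0 (2,4)=1 (3,3)=1 -> step gives (1,1)='1' but target has '0' -> reject
  (0,1)=0 (1,0)=1 (2,4)=0 (3,3)=0 -> step gives (2,5)='0' but target has '1' -> reject
  (0,1)=0 (1,0)=1 (2,4)=0 (3,3)=1 -> step gives (2,4)='0' but target has '1' -> reject
  (0,1)=0 (1,0)=1 (2,4)=1 (3,3)=0 -> step gives (2,5)='0' but target has '1' -> reject
  (0,1)=0 (1,0)=1 (2,4)=1 (3,3)=1 -> step gives (2,3)='1' but target has '0' -> reject
  (0,1)=1 (1,0)=0 (2,4)=0 (3,3)=0 -> step reproduces the target at every cell -> ACCEPT
  (0,1)=1 (1,0)=0 (2,4)=0 (3,3)=1 -> step gives (2,4)='0' but target has '1' -> reject
  (0,1)=1 (1,0)=0 (2,4)=1 (3,3)=0 -> step gives (2,5)='0' but target has '1' -> reject
  (0,1)=1 (1,0)=0 (2,4)=1 (3,3)=1 -> step gives (2,3)='1' but target has '0' -> reject
  (0,1)=1 (1,0)=1 (2,4)=0 (3,3)=0 -> step gives (2,5)='0' but target has '1' -> reject
  (0,1)=1 (1,0)=1 (2,4)=0 (3,3)=1 -> step gives (2,4)='0' but target has '1' -> reject
  (0,1)=1 (1,0)=1 (2,4)=1 (3,3)=0 -> step gives (2,5)='0' but target has '1' -> reject
  (0,1)=1 (1,0)=1 (2,4)=1 (3,3)=1 -> step gives (2,3)='1' but target has '0' -> reject
Unique solution: (0,1)=live, (1,0)=dead, (2,4)=dead, (3,3)=dead.
Check: live-neighbor counts of every cell in the completed generation 0:
645244
745255
644133
854256
Applying B3/S23 to generation 0 with these counts gives:
000100
000100
000011
000000
which matches the target exactly.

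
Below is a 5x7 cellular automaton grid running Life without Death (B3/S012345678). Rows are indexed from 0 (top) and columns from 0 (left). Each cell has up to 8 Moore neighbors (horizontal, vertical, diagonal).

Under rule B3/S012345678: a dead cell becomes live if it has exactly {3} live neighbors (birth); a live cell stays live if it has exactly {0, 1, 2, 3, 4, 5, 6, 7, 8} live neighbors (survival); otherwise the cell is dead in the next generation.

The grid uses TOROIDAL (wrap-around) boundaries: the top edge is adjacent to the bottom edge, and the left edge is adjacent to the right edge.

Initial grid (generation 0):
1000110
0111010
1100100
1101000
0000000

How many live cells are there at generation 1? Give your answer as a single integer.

Simulating step by step:
Generation 0 (given above): 13 live cells
Generation 1: 23 live cells
1111111
0111010
1100101
1111000
1100101
Population at generation 1: 23

Answer: 23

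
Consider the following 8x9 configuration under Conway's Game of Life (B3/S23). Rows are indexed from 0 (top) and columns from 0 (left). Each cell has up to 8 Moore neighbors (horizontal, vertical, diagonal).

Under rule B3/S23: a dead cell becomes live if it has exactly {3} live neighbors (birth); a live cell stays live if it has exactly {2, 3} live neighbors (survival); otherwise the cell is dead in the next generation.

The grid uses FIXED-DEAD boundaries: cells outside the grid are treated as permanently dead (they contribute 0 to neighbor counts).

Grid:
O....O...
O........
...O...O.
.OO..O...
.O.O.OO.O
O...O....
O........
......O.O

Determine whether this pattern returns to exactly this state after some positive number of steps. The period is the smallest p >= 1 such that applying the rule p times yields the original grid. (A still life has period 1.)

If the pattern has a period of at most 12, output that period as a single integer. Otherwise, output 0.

Simulating and comparing each generation to the original:
Gen 0 (original, given above): 18 live cells
Gen 1: 15 live cells, differs from original
Gen 2: 11 live cells, differs from original
Gen 3: 13 live cells, differs from original
Gen 4: 12 live cells, differs from original
Gen 5: 17 live cells, differs from original
Gen 6: 12 live cells, differs from original
Gen 7: 11 live cells, differs from original
Gen 8: 7 live cells, differs from original
Gen 9: 7 live cells, differs from original
Gen 10: 5 live cells, differs from original
Gen 11: 3 live cells, differs from original
Gen 12: 2 live cells, differs from original
No period found within 12 steps.

Answer: 0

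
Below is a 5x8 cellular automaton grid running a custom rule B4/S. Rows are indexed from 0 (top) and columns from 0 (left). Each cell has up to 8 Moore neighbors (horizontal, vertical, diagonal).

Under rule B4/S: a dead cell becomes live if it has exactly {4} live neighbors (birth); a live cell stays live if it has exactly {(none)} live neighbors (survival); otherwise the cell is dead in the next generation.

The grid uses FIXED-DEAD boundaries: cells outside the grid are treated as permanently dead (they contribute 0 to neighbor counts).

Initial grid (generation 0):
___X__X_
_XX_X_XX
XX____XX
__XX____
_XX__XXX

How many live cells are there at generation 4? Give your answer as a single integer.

Simulating step by step:
Generation 0 (given above): 18 live cells
Generation 1: 3 live cells
________
_____X__
___X____
_______X
________
Generation 2: 0 live cells
________
________
________
________
________
Generation 3: 0 live cells
________
________
________
________
________
Generation 4: 0 live cells
________
________
________
________
________
Population at generation 4: 0

Answer: 0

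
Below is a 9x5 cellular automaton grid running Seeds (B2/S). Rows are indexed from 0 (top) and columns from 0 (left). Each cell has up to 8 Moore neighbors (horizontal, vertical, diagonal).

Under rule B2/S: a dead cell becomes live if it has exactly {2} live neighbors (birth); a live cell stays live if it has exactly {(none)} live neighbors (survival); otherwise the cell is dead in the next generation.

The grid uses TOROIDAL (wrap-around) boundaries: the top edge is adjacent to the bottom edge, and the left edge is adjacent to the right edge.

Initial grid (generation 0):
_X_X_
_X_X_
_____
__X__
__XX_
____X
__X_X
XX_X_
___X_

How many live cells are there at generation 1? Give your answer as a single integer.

Simulating step by step:
Generation 0 (given above): 14 live cells
Generation 1: 10 live cells
X____
X___X
_X_X_
_X___
_X__X
XX___
_____
_____
_____
Population at generation 1: 10

Answer: 10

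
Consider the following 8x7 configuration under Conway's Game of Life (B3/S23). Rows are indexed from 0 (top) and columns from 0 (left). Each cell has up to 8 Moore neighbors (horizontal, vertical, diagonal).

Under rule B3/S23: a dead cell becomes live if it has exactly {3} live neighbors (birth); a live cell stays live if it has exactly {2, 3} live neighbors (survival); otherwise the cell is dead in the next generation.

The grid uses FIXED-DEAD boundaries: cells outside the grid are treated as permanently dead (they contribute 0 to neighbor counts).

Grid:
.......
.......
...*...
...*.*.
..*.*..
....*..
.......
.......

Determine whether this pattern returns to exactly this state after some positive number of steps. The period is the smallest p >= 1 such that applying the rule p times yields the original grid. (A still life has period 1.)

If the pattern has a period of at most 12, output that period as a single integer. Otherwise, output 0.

Simulating and comparing each generation to the original:
Gen 0 (original, given above): 6 live cells
Gen 1: 6 live cells, differs from original
Gen 2: 6 live cells, MATCHES original -> period = 2

Answer: 2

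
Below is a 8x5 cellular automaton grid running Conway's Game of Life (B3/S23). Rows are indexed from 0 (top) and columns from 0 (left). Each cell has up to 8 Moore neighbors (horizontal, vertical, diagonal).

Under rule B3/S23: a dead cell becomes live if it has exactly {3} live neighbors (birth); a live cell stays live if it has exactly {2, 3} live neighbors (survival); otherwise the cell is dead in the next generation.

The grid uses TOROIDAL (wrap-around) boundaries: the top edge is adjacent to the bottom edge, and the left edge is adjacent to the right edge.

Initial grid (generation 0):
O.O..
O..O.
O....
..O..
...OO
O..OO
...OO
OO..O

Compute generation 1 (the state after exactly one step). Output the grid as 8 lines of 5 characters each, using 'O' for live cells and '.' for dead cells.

Simulating step by step:
Generation 0 (given above): 16 live cells
Generation 1: 15 live cells
(generation 1 grid is the final answer)

Answer: ..OO.
O....
.O..O
...OO
O.O..
O.O..
.OO..
.OO..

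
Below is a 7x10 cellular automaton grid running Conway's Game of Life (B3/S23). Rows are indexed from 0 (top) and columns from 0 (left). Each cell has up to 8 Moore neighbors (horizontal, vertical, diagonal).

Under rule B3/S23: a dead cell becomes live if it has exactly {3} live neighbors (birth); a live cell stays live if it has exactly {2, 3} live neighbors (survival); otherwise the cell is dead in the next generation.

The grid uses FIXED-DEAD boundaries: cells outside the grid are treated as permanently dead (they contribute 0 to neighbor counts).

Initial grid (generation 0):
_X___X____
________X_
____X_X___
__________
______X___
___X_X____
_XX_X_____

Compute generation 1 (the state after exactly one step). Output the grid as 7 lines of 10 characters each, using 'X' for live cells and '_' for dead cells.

Simulating step by step:
Generation 0 (given above): 11 live cells
Generation 1: 9 live cells
(generation 1 grid is the final answer)

Answer: __________
_____X____
__________
_____X____
__________
__XXXX____
__XXX_____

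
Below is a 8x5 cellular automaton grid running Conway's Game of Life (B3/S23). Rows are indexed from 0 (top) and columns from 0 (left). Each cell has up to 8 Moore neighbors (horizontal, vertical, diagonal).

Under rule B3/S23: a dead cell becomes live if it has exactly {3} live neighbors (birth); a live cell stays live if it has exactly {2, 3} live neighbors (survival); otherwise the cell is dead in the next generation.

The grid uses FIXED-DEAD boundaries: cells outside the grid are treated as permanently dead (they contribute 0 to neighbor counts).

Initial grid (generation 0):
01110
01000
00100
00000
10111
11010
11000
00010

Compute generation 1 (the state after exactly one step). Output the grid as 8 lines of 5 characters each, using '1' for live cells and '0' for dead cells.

Answer: 01100
01010
00000
01100
10111
00011
11000
00000

Derivation:
Simulating step by step:
Generation 0 (given above): 15 live cells
Generation 1: 14 live cells
(generation 1 grid is the final answer)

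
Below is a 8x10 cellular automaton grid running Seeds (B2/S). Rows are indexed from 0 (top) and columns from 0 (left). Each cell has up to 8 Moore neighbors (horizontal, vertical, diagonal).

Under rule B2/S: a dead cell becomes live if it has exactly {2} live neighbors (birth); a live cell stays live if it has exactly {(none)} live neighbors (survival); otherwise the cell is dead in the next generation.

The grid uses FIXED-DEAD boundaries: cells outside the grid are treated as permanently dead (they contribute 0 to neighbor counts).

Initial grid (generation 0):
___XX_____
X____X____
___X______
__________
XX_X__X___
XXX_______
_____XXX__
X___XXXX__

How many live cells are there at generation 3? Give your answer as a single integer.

Simulating step by step:
Generation 0 (given above): 20 live cells
Generation 1: 13 live cells
_____X____
__X_______
____X_____
XX_XX_____
__________
___XX_____
__XX____X_
________X_
Generation 2: 16 live cells
__________
___XXX____
X____X____
__X__X____
XX___X____
__________
_______X_X
__XX___X_X
Generation 3: 16 live cells
___X_X____
______X___
_XX_______
__________
__X_X_X___
XX____X_X_
__XX__X___
______X___
Population at generation 3: 16

Answer: 16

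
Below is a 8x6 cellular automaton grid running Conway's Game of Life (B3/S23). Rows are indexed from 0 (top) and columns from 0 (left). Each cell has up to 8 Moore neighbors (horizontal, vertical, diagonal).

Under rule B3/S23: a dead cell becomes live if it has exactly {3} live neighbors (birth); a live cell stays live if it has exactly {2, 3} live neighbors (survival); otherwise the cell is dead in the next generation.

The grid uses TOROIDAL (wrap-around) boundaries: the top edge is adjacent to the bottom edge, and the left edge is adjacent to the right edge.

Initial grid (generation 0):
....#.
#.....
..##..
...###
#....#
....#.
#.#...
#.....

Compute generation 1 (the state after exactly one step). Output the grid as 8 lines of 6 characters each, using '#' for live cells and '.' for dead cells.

Simulating step by step:
Generation 0 (given above): 13 live cells
Generation 1: 17 live cells
(generation 1 grid is the final answer)

Answer: .....#
...#..
..##.#
#.##.#
#..#..
##....
.#...#
.#...#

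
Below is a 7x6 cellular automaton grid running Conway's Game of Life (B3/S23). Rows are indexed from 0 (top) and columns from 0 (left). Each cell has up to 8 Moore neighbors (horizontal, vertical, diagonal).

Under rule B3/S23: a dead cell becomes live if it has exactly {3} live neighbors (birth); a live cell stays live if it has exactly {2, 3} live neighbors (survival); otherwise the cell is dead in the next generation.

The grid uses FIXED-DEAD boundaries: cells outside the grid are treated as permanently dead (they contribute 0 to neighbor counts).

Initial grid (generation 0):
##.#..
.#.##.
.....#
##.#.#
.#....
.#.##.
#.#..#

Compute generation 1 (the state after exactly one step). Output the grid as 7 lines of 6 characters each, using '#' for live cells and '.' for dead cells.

Answer: ##.##.
##.##.
##.#.#
###.#.
.#.#..
##.##.
.####.

Derivation:
Simulating step by step:
Generation 0 (given above): 18 live cells
Generation 1: 26 live cells
(generation 1 grid is the final answer)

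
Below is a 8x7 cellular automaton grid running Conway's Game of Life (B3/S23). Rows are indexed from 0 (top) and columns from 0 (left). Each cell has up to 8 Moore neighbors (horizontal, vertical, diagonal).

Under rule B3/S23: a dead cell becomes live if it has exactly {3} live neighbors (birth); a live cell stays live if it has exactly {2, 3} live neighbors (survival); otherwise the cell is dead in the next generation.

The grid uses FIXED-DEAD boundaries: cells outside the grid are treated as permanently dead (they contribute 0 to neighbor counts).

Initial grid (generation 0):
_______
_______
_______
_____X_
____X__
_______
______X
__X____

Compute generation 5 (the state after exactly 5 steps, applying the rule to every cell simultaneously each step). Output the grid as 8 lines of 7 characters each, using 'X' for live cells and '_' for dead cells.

Answer: _______
_______
_______
_______
_______
_______
_______
_______

Derivation:
Simulating step by step:
Generation 0 (given above): 4 live cells
Generation 1: 0 live cells
_______
_______
_______
_______
_______
_______
_______
_______
Generation 2: 0 live cells
_______
_______
_______
_______
_______
_______
_______
_______
Generation 3: 0 live cells
_______
_______
_______
_______
_______
_______
_______
_______
Generation 4: 0 live cells
_______
_______
_______
_______
_______
_______
_______
_______
Generation 5: 0 live cells
(generation 5 grid is the final answer)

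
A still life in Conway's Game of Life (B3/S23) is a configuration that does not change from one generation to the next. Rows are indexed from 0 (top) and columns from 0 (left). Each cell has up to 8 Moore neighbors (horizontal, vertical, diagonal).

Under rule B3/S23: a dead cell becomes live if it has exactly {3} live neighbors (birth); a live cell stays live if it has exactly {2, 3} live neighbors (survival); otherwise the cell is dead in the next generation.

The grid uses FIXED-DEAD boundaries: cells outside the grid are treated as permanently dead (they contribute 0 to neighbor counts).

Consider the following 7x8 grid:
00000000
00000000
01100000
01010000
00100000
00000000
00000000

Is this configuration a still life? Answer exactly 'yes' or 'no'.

Answer: yes

Derivation:
Compute generation 1 and compare to generation 0 (given above):
Generation 1:
00000000
00000000
01100000
01010000
00100000
00000000
00000000
The grids are IDENTICAL -> still life.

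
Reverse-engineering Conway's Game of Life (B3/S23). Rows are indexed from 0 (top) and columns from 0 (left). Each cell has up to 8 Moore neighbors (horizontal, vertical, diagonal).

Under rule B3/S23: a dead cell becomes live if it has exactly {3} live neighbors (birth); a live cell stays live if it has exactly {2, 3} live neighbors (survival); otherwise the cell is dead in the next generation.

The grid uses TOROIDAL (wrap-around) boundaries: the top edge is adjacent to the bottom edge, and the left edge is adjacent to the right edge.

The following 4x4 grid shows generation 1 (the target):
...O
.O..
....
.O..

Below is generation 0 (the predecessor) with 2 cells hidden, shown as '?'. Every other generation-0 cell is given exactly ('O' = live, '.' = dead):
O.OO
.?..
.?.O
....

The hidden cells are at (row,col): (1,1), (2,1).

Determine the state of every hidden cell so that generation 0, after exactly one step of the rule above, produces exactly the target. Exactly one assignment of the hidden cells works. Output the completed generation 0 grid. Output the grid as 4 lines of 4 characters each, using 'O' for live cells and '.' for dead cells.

Hidden generation-0 cells (in order): (1,1), (2,1).
A hidden cell only influences target cells in its own 3x3 neighborhood. Try each of the 2^2 = 4 assignments, step the completed generation 0 forward once under B3/S23, and compare with the target:
  (1,1)=. (2,1)=. -> step gives (1,0)='O' but target has '.' -> reject
  (1,1)=. (2,1)=O -> step reproduces the target at every cell -> ACCEPT
  (1,1)=O (2,1)=. -> step gives (0,0)='O' but target has '.' -> reject
  (1,1)=O (2,1)=O -> step gives (0,0)='O' but target has '.' -> reject
Unique solution: (1,1)=dead, (2,1)=live.
Check: live-neighbor counts of every cell in the completed generation 0:
1212
4344
2020
4344
Applying B3/S23 to generation 0 with these counts gives:
...O
.O..
....
.O..
which matches the target exactly.

Answer: O.OO
....
.O.O
....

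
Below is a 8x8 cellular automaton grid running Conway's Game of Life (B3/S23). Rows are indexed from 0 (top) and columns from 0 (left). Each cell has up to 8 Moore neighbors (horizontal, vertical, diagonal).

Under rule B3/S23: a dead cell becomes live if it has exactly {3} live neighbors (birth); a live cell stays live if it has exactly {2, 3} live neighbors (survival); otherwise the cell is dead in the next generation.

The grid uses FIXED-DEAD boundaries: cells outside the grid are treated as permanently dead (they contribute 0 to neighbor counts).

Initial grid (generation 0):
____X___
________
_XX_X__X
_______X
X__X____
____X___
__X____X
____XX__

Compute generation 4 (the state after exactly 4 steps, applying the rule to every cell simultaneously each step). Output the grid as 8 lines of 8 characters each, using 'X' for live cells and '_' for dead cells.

Simulating step by step:
Generation 0 (given above): 13 live cells
Generation 1: 8 live cells
________
___X____
________
_XXX____
________
___X____
___XXX__
________
Generation 2: 7 live cells
________
________
___X____
__X_____
___X____
___X____
___XX___
____X___
Generation 3: 10 live cells
________
________
________
__XX____
__XX____
__XX____
___XX___
___XX___
Generation 4: 6 live cells
(generation 4 grid is the final answer)

Answer: ________
________
________
__XX____
_X__X___
________
________
___XX___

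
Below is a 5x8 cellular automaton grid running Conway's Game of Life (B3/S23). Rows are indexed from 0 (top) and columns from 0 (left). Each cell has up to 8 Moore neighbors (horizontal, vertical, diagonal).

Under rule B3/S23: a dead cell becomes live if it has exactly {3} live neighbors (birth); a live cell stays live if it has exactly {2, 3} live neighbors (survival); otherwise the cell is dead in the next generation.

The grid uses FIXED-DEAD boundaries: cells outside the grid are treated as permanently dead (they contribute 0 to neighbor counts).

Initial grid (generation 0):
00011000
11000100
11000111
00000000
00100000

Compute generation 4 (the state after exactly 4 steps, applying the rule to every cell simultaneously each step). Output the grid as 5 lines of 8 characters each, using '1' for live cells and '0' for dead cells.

Simulating step by step:
Generation 0 (given above): 11 live cells
Generation 1: 11 live cells
00001000
11100100
11000110
01000010
00000000
Generation 2: 12 live cells
01000000
10101110
00000110
11000110
00000000
Generation 3: 9 live cells
01000100
01001010
10000001
00000110
00000000
Generation 4: 7 live cells
(generation 4 grid is the final answer)

Answer: 00000100
11000110
00000001
00000010
00000000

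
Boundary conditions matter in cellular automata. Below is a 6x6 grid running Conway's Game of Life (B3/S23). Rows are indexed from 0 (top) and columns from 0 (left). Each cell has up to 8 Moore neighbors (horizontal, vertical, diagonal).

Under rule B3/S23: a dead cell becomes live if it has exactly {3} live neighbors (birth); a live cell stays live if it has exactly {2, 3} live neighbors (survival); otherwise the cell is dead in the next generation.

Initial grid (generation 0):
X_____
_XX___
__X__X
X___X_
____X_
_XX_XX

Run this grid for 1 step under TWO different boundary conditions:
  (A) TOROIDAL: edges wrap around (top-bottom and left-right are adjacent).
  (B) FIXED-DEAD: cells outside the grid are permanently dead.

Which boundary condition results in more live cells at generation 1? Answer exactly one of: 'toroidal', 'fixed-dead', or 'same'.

Answer: toroidal

Derivation:
Under TOROIDAL boundary, generation 1:
X__X_X
XXX___
X_XX_X
___XX_
XX__X_
XX_XXX
Population = 20

Under FIXED-DEAD boundary, generation 1:
_X____
_XX___
__XX__
___XXX
_X__X_
___XXX
Population = 13

Comparison: toroidal=20, fixed-dead=13 -> toroidal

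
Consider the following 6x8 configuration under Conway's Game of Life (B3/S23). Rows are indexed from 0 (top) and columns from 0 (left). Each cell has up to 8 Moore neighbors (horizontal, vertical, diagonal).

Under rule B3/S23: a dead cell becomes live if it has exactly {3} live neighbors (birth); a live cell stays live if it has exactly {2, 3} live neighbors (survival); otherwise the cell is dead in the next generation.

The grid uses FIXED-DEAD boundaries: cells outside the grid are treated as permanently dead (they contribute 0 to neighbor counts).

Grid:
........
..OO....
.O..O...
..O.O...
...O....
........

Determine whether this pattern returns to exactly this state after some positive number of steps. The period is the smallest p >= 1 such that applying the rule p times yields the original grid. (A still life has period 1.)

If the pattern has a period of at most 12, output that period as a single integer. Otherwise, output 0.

Answer: 1

Derivation:
Simulating and comparing each generation to the original:
Gen 0 (original, given above): 7 live cells
Gen 1: 7 live cells, MATCHES original -> period = 1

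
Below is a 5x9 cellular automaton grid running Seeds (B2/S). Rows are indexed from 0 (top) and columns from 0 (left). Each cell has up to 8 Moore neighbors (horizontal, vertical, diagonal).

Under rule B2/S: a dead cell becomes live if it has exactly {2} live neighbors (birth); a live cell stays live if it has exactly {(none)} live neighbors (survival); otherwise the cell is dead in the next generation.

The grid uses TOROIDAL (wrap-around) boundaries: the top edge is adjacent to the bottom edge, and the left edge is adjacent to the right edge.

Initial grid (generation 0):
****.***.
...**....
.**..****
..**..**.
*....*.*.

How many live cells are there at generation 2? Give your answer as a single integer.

Answer: 0

Derivation:
Simulating step by step:
Generation 0 (given above): 22 live cells
Generation 1: 1 live cells
.........
.........
*........
.........
.........
Generation 2: 0 live cells
.........
.........
.........
.........
.........
Population at generation 2: 0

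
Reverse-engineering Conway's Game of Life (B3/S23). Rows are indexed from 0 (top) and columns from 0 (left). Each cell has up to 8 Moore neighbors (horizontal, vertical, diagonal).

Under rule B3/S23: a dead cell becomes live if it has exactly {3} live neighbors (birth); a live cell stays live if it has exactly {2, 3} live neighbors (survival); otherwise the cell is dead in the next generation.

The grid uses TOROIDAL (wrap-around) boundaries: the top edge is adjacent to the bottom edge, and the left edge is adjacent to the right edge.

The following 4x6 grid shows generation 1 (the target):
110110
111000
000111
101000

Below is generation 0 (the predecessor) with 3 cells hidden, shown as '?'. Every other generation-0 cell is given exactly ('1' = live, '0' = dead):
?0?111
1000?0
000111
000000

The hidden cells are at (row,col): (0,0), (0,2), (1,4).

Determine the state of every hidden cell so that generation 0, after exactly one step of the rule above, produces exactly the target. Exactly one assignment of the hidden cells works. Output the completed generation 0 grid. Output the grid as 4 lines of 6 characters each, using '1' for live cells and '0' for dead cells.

Hidden generation-0 cells (in order): (0,0), (0,2), (1,4).
A hidden cell only influences target cells in its own 3x3 neighborhood. Try each of the 2^3 = 8 assignments, step the completed generation 0 forward once under B3/S23, and compare with the target:
  (0,0)=0 (0,2)=0 (1,4)=0 -> step gives (0,0)='0' but target has '1' -> reject
  (0,0)=0 (0,2)=0 (1,4)=1 -> step gives (0,0)='0' but target has '1' -> reject
  (0,0)=0 (0,2)=1 (1,4)=0 -> step gives (0,0)='0' but target has '1' -> reject
  (0,0)=0 (0,2)=1 (1,4)=1 -> step gives (0,0)='0' but target has '1' -> reject
  (0,0)=1 (0,2)=0 (1,4)=0 -> step gives (0,1)='0' but target has '1' -> reject
  (0,0)=1 (0,2)=0 (1,4)=1 -> step gives (0,1)='0' but target has '1' -> reject
  (0,0)=1 (0,2)=1 (1,4)=0 -> step gives (0,5)='1' but target has '0' -> reject
  (0,0)=1 (0,2)=1 (1,4)=1 -> step reproduces the target at every cell -> ACCEPT
Unique solution: (0,0)=live, (0,2)=live, (1,4)=live.
Check: live-neighbor counts of every cell in the completed generation 0:
231334
333667
211233
323565
Applying B3/S23 to generation 0 with these counts gives:
110110
111000
000111
101000
which matches the target exactly.

Answer: 101111
100010
000111
000000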